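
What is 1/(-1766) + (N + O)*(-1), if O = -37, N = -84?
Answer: 213685/1766 ≈ 121.00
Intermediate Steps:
1/(-1766) + (N + O)*(-1) = 1/(-1766) + (-84 - 37)*(-1) = -1/1766 - 121*(-1) = -1/1766 + 121 = 213685/1766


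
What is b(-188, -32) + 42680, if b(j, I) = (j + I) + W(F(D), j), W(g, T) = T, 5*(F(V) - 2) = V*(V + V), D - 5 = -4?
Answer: 42272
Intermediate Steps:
D = 1 (D = 5 - 4 = 1)
F(V) = 2 + 2*V²/5 (F(V) = 2 + (V*(V + V))/5 = 2 + (V*(2*V))/5 = 2 + (2*V²)/5 = 2 + 2*V²/5)
b(j, I) = I + 2*j (b(j, I) = (j + I) + j = (I + j) + j = I + 2*j)
b(-188, -32) + 42680 = (-32 + 2*(-188)) + 42680 = (-32 - 376) + 42680 = -408 + 42680 = 42272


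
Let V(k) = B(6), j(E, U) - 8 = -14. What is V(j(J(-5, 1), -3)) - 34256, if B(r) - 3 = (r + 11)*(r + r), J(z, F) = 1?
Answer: -34049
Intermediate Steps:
j(E, U) = -6 (j(E, U) = 8 - 14 = -6)
B(r) = 3 + 2*r*(11 + r) (B(r) = 3 + (r + 11)*(r + r) = 3 + (11 + r)*(2*r) = 3 + 2*r*(11 + r))
V(k) = 207 (V(k) = 3 + 2*6² + 22*6 = 3 + 2*36 + 132 = 3 + 72 + 132 = 207)
V(j(J(-5, 1), -3)) - 34256 = 207 - 34256 = -34049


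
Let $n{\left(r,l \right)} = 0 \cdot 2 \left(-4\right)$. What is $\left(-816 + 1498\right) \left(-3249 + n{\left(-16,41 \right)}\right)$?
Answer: $-2215818$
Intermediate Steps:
$n{\left(r,l \right)} = 0$ ($n{\left(r,l \right)} = 0 \left(-4\right) = 0$)
$\left(-816 + 1498\right) \left(-3249 + n{\left(-16,41 \right)}\right) = \left(-816 + 1498\right) \left(-3249 + 0\right) = 682 \left(-3249\right) = -2215818$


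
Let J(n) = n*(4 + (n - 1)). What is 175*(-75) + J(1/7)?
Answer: -643103/49 ≈ -13125.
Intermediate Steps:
J(n) = n*(3 + n) (J(n) = n*(4 + (-1 + n)) = n*(3 + n))
175*(-75) + J(1/7) = 175*(-75) + (3 + 1/7)/7 = -13125 + (3 + ⅐)/7 = -13125 + (⅐)*(22/7) = -13125 + 22/49 = -643103/49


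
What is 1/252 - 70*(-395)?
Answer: 6967801/252 ≈ 27650.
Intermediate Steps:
1/252 - 70*(-395) = 1/252 + 27650 = 6967801/252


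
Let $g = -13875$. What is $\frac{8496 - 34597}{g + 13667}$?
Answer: $\frac{26101}{208} \approx 125.49$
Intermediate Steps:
$\frac{8496 - 34597}{g + 13667} = \frac{8496 - 34597}{-13875 + 13667} = - \frac{26101}{-208} = \left(-26101\right) \left(- \frac{1}{208}\right) = \frac{26101}{208}$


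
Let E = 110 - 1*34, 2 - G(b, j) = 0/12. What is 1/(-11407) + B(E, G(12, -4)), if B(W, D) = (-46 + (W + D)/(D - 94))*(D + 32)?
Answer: -417895468/262361 ≈ -1592.8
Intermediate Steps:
G(b, j) = 2 (G(b, j) = 2 - 0/12 = 2 - 1*0 = 2 + 0 = 2)
E = 76 (E = 110 - 34 = 76)
B(W, D) = (-46 + (D + W)/(-94 + D))*(32 + D)
1/(-11407) + B(E, G(12, -4)) = 1/(-11407) + (138368 - 45*2² + 32*76 + 2884*2 + 2*76)/(-94 + 2) = -1/11407 + (138368 - 45*4 + 2432 + 5768 + 152)/(-92) = -1/11407 - (138368 - 180 + 2432 + 5768 + 152)/92 = -1/11407 - 1/92*146540 = -1/11407 - 36635/23 = -417895468/262361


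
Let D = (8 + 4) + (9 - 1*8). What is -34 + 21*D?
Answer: 239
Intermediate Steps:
D = 13 (D = 12 + (9 - 8) = 12 + 1 = 13)
-34 + 21*D = -34 + 21*13 = -34 + 273 = 239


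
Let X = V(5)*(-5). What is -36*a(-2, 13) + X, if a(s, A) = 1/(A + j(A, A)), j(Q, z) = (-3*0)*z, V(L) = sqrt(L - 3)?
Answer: -36/13 - 5*sqrt(2) ≈ -9.8403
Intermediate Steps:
V(L) = sqrt(-3 + L)
X = -5*sqrt(2) (X = sqrt(-3 + 5)*(-5) = sqrt(2)*(-5) = -5*sqrt(2) ≈ -7.0711)
j(Q, z) = 0 (j(Q, z) = 0*z = 0)
a(s, A) = 1/A (a(s, A) = 1/(A + 0) = 1/A)
-36*a(-2, 13) + X = -36/13 - 5*sqrt(2)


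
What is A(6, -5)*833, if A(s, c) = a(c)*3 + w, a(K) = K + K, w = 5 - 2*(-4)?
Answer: -14161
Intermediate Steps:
w = 13 (w = 5 + 8 = 13)
a(K) = 2*K
A(s, c) = 13 + 6*c (A(s, c) = (2*c)*3 + 13 = 6*c + 13 = 13 + 6*c)
A(6, -5)*833 = (13 + 6*(-5))*833 = (13 - 30)*833 = -17*833 = -14161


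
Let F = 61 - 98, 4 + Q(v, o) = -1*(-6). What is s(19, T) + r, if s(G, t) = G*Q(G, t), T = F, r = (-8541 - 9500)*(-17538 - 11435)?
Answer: 522701931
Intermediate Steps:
Q(v, o) = 2 (Q(v, o) = -4 - 1*(-6) = -4 + 6 = 2)
r = 522701893 (r = -18041*(-28973) = 522701893)
F = -37
T = -37
s(G, t) = 2*G (s(G, t) = G*2 = 2*G)
s(19, T) + r = 2*19 + 522701893 = 38 + 522701893 = 522701931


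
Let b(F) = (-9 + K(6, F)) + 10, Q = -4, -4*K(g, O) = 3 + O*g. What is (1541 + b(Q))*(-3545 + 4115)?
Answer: 1763865/2 ≈ 8.8193e+5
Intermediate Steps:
K(g, O) = -¾ - O*g/4 (K(g, O) = -(3 + O*g)/4 = -¾ - O*g/4)
b(F) = ¼ - 3*F/2 (b(F) = (-9 + (-¾ - ¼*F*6)) + 10 = (-9 + (-¾ - 3*F/2)) + 10 = (-39/4 - 3*F/2) + 10 = ¼ - 3*F/2)
(1541 + b(Q))*(-3545 + 4115) = (1541 + (¼ - 3/2*(-4)))*(-3545 + 4115) = (1541 + (¼ + 6))*570 = (1541 + 25/4)*570 = (6189/4)*570 = 1763865/2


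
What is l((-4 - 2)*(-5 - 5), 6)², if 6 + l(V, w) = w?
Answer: 0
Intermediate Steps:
l(V, w) = -6 + w
l((-4 - 2)*(-5 - 5), 6)² = (-6 + 6)² = 0² = 0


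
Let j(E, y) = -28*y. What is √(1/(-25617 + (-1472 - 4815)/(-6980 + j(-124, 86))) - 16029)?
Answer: I*√927014273699078523841/240486109 ≈ 126.61*I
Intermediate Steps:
√(1/(-25617 + (-1472 - 4815)/(-6980 + j(-124, 86))) - 16029) = √(1/(-25617 + (-1472 - 4815)/(-6980 - 28*86)) - 16029) = √(1/(-25617 - 6287/(-6980 - 2408)) - 16029) = √(1/(-25617 - 6287/(-9388)) - 16029) = √(1/(-25617 - 6287*(-1/9388)) - 16029) = √(1/(-25617 + 6287/9388) - 16029) = √(1/(-240486109/9388) - 16029) = √(-9388/240486109 - 16029) = √(-3854751850549/240486109) = I*√927014273699078523841/240486109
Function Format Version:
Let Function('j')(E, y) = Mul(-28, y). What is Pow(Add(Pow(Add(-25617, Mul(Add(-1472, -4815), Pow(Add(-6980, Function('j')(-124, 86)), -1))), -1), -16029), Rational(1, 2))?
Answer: Mul(Rational(1, 240486109), I, Pow(927014273699078523841, Rational(1, 2))) ≈ Mul(126.61, I)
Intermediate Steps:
Pow(Add(Pow(Add(-25617, Mul(Add(-1472, -4815), Pow(Add(-6980, Function('j')(-124, 86)), -1))), -1), -16029), Rational(1, 2)) = Pow(Add(Pow(Add(-25617, Mul(Add(-1472, -4815), Pow(Add(-6980, Mul(-28, 86)), -1))), -1), -16029), Rational(1, 2)) = Pow(Add(Pow(Add(-25617, Mul(-6287, Pow(Add(-6980, -2408), -1))), -1), -16029), Rational(1, 2)) = Pow(Add(Pow(Add(-25617, Mul(-6287, Pow(-9388, -1))), -1), -16029), Rational(1, 2)) = Pow(Add(Pow(Add(-25617, Mul(-6287, Rational(-1, 9388))), -1), -16029), Rational(1, 2)) = Pow(Add(Pow(Add(-25617, Rational(6287, 9388)), -1), -16029), Rational(1, 2)) = Pow(Add(Pow(Rational(-240486109, 9388), -1), -16029), Rational(1, 2)) = Pow(Add(Rational(-9388, 240486109), -16029), Rational(1, 2)) = Pow(Rational(-3854751850549, 240486109), Rational(1, 2)) = Mul(Rational(1, 240486109), I, Pow(927014273699078523841, Rational(1, 2)))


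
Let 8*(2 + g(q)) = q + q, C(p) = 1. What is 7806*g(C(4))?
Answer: -27321/2 ≈ -13661.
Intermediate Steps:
g(q) = -2 + q/4 (g(q) = -2 + (q + q)/8 = -2 + (2*q)/8 = -2 + q/4)
7806*g(C(4)) = 7806*(-2 + (¼)*1) = 7806*(-2 + ¼) = 7806*(-7/4) = -27321/2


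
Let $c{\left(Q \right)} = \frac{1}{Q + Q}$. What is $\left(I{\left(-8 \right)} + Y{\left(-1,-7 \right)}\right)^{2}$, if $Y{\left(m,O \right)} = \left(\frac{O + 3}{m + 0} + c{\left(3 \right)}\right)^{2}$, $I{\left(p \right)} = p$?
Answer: $\frac{113569}{1296} \approx 87.63$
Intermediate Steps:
$c{\left(Q \right)} = \frac{1}{2 Q}$
$Y{\left(m,O \right)} = \left(\frac{1}{6} + \frac{3 + O}{m}\right)^{2}$ ($Y{\left(m,O \right)} = \left(\frac{O + 3}{m + 0} + \frac{1}{2 \cdot 3}\right)^{2} = \left(\frac{3 + O}{m} + \frac{1}{2} \cdot \frac{1}{3}\right)^{2} = \left(\frac{3 + O}{m} + \frac{1}{6}\right)^{2} = \left(\frac{1}{6} + \frac{3 + O}{m}\right)^{2}$)
$\left(I{\left(-8 \right)} + Y{\left(-1,-7 \right)}\right)^{2} = \left(-8 + \frac{\left(18 - 1 + 6 \left(-7\right)\right)^{2}}{36 \cdot 1}\right)^{2} = \left(-8 + \frac{1}{36} \cdot 1 \left(18 - 1 - 42\right)^{2}\right)^{2} = \left(-8 + \frac{1}{36} \cdot 1 \left(-25\right)^{2}\right)^{2} = \left(-8 + \frac{1}{36} \cdot 1 \cdot 625\right)^{2} = \left(-8 + \frac{625}{36}\right)^{2} = \left(\frac{337}{36}\right)^{2} = \frac{113569}{1296}$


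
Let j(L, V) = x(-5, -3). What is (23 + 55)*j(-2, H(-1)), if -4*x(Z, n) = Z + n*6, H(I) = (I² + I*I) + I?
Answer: 897/2 ≈ 448.50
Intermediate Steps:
H(I) = I + 2*I² (H(I) = (I² + I²) + I = 2*I² + I = I + 2*I²)
x(Z, n) = -3*n/2 - Z/4 (x(Z, n) = -(Z + n*6)/4 = -(Z + 6*n)/4 = -3*n/2 - Z/4)
j(L, V) = 23/4 (j(L, V) = -3/2*(-3) - ¼*(-5) = 9/2 + 5/4 = 23/4)
(23 + 55)*j(-2, H(-1)) = (23 + 55)*(23/4) = 78*(23/4) = 897/2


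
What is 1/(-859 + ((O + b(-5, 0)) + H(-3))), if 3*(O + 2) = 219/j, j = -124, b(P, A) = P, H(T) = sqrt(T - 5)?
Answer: -13324668/11547129857 - 30752*I*sqrt(2)/11547129857 ≈ -0.0011539 - 3.7663e-6*I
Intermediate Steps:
H(T) = sqrt(-5 + T)
O = -321/124 (O = -2 + (219/(-124))/3 = -2 + (219*(-1/124))/3 = -2 + (1/3)*(-219/124) = -2 - 73/124 = -321/124 ≈ -2.5887)
1/(-859 + ((O + b(-5, 0)) + H(-3))) = 1/(-859 + ((-321/124 - 5) + sqrt(-5 - 3))) = 1/(-859 + (-941/124 + sqrt(-8))) = 1/(-859 + (-941/124 + 2*I*sqrt(2))) = 1/(-107457/124 + 2*I*sqrt(2))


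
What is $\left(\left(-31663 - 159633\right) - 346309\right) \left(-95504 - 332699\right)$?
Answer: $230204073815$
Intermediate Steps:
$\left(\left(-31663 - 159633\right) - 346309\right) \left(-95504 - 332699\right) = \left(-191296 - 346309\right) \left(-428203\right) = \left(-537605\right) \left(-428203\right) = 230204073815$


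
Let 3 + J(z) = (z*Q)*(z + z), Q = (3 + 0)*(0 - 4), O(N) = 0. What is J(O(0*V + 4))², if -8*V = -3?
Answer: 9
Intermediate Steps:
V = 3/8 (V = -⅛*(-3) = 3/8 ≈ 0.37500)
Q = -12 (Q = 3*(-4) = -12)
J(z) = -3 - 24*z² (J(z) = -3 + (z*(-12))*(z + z) = -3 + (-12*z)*(2*z) = -3 - 24*z²)
J(O(0*V + 4))² = (-3 - 24*0²)² = (-3 - 24*0)² = (-3 + 0)² = (-3)² = 9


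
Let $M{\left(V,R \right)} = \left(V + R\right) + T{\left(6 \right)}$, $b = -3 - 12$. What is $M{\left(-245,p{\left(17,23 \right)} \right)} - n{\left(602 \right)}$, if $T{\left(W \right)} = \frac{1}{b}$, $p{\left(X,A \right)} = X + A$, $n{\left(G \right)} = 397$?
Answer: $- \frac{9031}{15} \approx -602.07$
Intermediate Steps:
$p{\left(X,A \right)} = A + X$
$b = -15$ ($b = -3 - 12 = -15$)
$T{\left(W \right)} = - \frac{1}{15}$ ($T{\left(W \right)} = \frac{1}{-15} = - \frac{1}{15}$)
$M{\left(V,R \right)} = - \frac{1}{15} + R + V$ ($M{\left(V,R \right)} = \left(V + R\right) - \frac{1}{15} = \left(R + V\right) - \frac{1}{15} = - \frac{1}{15} + R + V$)
$M{\left(-245,p{\left(17,23 \right)} \right)} - n{\left(602 \right)} = \left(- \frac{1}{15} + \left(23 + 17\right) - 245\right) - 397 = \left(- \frac{1}{15} + 40 - 245\right) - 397 = - \frac{3076}{15} - 397 = - \frac{9031}{15}$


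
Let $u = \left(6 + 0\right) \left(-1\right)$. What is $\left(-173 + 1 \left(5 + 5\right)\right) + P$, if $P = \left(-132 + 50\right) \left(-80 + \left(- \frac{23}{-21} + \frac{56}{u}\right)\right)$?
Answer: $\frac{148523}{21} \approx 7072.5$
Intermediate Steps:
$u = -6$ ($u = 6 \left(-1\right) = -6$)
$P = \frac{151946}{21}$ ($P = \left(-132 + 50\right) \left(-80 + \left(- \frac{23}{-21} + \frac{56}{-6}\right)\right) = - 82 \left(-80 + \left(\left(-23\right) \left(- \frac{1}{21}\right) + 56 \left(- \frac{1}{6}\right)\right)\right) = - 82 \left(-80 + \left(\frac{23}{21} - \frac{28}{3}\right)\right) = - 82 \left(-80 - \frac{173}{21}\right) = \left(-82\right) \left(- \frac{1853}{21}\right) = \frac{151946}{21} \approx 7235.5$)
$\left(-173 + 1 \left(5 + 5\right)\right) + P = \left(-173 + 1 \left(5 + 5\right)\right) + \frac{151946}{21} = \left(-173 + 1 \cdot 10\right) + \frac{151946}{21} = \left(-173 + 10\right) + \frac{151946}{21} = -163 + \frac{151946}{21} = \frac{148523}{21}$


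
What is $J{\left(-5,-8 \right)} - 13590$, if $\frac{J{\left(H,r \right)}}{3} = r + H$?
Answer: $-13629$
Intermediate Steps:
$J{\left(H,r \right)} = 3 H + 3 r$ ($J{\left(H,r \right)} = 3 \left(r + H\right) = 3 \left(H + r\right) = 3 H + 3 r$)
$J{\left(-5,-8 \right)} - 13590 = \left(3 \left(-5\right) + 3 \left(-8\right)\right) - 13590 = \left(-15 - 24\right) - 13590 = -39 - 13590 = -13629$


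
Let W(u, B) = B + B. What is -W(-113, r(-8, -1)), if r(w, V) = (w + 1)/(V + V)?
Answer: -7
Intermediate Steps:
r(w, V) = (1 + w)/(2*V) (r(w, V) = (1 + w)/((2*V)) = (1 + w)*(1/(2*V)) = (1 + w)/(2*V))
W(u, B) = 2*B
-W(-113, r(-8, -1)) = -2*(½)*(1 - 8)/(-1) = -2*(½)*(-1)*(-7) = -2*7/2 = -1*7 = -7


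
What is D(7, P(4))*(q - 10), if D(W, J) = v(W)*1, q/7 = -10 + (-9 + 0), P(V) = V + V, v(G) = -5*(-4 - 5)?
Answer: -6435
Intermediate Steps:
v(G) = 45 (v(G) = -5*(-9) = 45)
P(V) = 2*V
q = -133 (q = 7*(-10 + (-9 + 0)) = 7*(-10 - 9) = 7*(-19) = -133)
D(W, J) = 45 (D(W, J) = 45*1 = 45)
D(7, P(4))*(q - 10) = 45*(-133 - 10) = 45*(-143) = -6435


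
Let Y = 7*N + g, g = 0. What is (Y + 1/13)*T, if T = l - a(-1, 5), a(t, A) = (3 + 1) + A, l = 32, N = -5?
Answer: -10442/13 ≈ -803.23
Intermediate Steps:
Y = -35 (Y = 7*(-5) + 0 = -35 + 0 = -35)
a(t, A) = 4 + A
T = 23 (T = 32 - (4 + 5) = 32 - 1*9 = 32 - 9 = 23)
(Y + 1/13)*T = (-35 + 1/13)*23 = -454/13*23 = -10442/13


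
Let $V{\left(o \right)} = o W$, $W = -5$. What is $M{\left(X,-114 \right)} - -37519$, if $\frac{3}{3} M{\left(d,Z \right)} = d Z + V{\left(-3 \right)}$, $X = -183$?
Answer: $58396$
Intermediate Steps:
$V{\left(o \right)} = - 5 o$ ($V{\left(o \right)} = o \left(-5\right) = - 5 o$)
$M{\left(d,Z \right)} = 15 + Z d$ ($M{\left(d,Z \right)} = d Z - -15 = Z d + 15 = 15 + Z d$)
$M{\left(X,-114 \right)} - -37519 = \left(15 - -20862\right) - -37519 = \left(15 + 20862\right) + 37519 = 20877 + 37519 = 58396$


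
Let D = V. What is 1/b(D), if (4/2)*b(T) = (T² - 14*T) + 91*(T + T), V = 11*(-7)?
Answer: -2/7007 ≈ -0.00028543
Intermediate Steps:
V = -77
D = -77
b(T) = T²/2 + 84*T (b(T) = ((T² - 14*T) + 91*(T + T))/2 = ((T² - 14*T) + 91*(2*T))/2 = ((T² - 14*T) + 182*T)/2 = (T² + 168*T)/2 = T²/2 + 84*T)
1/b(D) = 1/((½)*(-77)*(168 - 77)) = 1/((½)*(-77)*91) = 1/(-7007/2) = -2/7007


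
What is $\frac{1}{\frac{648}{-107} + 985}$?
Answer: $\frac{107}{104747} \approx 0.0010215$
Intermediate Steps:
$\frac{1}{\frac{648}{-107} + 985} = \frac{1}{648 \left(- \frac{1}{107}\right) + 985} = \frac{1}{- \frac{648}{107} + 985} = \frac{1}{\frac{104747}{107}} = \frac{107}{104747}$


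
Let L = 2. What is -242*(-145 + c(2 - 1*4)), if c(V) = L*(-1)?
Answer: 35574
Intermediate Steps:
c(V) = -2 (c(V) = 2*(-1) = -2)
-242*(-145 + c(2 - 1*4)) = -242*(-145 - 2) = -242*(-147) = 35574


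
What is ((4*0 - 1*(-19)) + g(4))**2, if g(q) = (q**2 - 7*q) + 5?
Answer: 144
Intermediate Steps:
g(q) = 5 + q**2 - 7*q
((4*0 - 1*(-19)) + g(4))**2 = ((4*0 - 1*(-19)) + (5 + 4**2 - 7*4))**2 = ((0 + 19) + (5 + 16 - 28))**2 = (19 - 7)**2 = 12**2 = 144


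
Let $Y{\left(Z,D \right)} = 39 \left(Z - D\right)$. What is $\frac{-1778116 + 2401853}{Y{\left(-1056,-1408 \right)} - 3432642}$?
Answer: $- \frac{623737}{3418914} \approx -0.18244$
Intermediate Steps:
$Y{\left(Z,D \right)} = - 39 D + 39 Z$
$\frac{-1778116 + 2401853}{Y{\left(-1056,-1408 \right)} - 3432642} = \frac{-1778116 + 2401853}{\left(\left(-39\right) \left(-1408\right) + 39 \left(-1056\right)\right) - 3432642} = \frac{623737}{\left(54912 - 41184\right) - 3432642} = \frac{623737}{13728 - 3432642} = \frac{623737}{-3418914} = 623737 \left(- \frac{1}{3418914}\right) = - \frac{623737}{3418914}$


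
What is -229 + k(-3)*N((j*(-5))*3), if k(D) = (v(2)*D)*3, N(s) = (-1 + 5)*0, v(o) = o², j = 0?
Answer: -229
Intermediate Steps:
N(s) = 0 (N(s) = 4*0 = 0)
k(D) = 12*D (k(D) = (2²*D)*3 = (4*D)*3 = 12*D)
-229 + k(-3)*N((j*(-5))*3) = -229 + (12*(-3))*0 = -229 - 36*0 = -229 + 0 = -229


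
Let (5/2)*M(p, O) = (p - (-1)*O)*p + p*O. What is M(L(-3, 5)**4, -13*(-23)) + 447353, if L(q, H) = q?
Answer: 2346763/5 ≈ 4.6935e+5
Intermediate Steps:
M(p, O) = 2*O*p/5 + 2*p*(O + p)/5 (M(p, O) = 2*((p - (-1)*O)*p + p*O)/5 = 2*((p + O)*p + O*p)/5 = 2*((O + p)*p + O*p)/5 = 2*(p*(O + p) + O*p)/5 = 2*(O*p + p*(O + p))/5 = 2*O*p/5 + 2*p*(O + p)/5)
M(L(-3, 5)**4, -13*(-23)) + 447353 = (2/5)*(-3)**4*((-3)**4 + 2*(-13*(-23))) + 447353 = (2/5)*81*(81 + 2*299) + 447353 = (2/5)*81*(81 + 598) + 447353 = (2/5)*81*679 + 447353 = 109998/5 + 447353 = 2346763/5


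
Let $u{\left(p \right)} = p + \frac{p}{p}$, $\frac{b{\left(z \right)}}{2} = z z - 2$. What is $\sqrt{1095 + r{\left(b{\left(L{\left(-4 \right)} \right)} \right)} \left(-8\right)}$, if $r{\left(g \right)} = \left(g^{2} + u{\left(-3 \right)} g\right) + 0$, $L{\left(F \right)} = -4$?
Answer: $i \sqrt{4729} \approx 68.768 i$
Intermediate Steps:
$b{\left(z \right)} = -4 + 2 z^{2}$ ($b{\left(z \right)} = 2 \left(z z - 2\right) = 2 \left(z^{2} - 2\right) = 2 \left(-2 + z^{2}\right) = -4 + 2 z^{2}$)
$u{\left(p \right)} = 1 + p$ ($u{\left(p \right)} = p + 1 = 1 + p$)
$r{\left(g \right)} = g^{2} - 2 g$ ($r{\left(g \right)} = \left(g^{2} + \left(1 - 3\right) g\right) + 0 = \left(g^{2} - 2 g\right) + 0 = g^{2} - 2 g$)
$\sqrt{1095 + r{\left(b{\left(L{\left(-4 \right)} \right)} \right)} \left(-8\right)} = \sqrt{1095 + \left(-4 + 2 \left(-4\right)^{2}\right) \left(-2 - \left(4 - 2 \left(-4\right)^{2}\right)\right) \left(-8\right)} = \sqrt{1095 + \left(-4 + 2 \cdot 16\right) \left(-2 + \left(-4 + 2 \cdot 16\right)\right) \left(-8\right)} = \sqrt{1095 + \left(-4 + 32\right) \left(-2 + \left(-4 + 32\right)\right) \left(-8\right)} = \sqrt{1095 + 28 \left(-2 + 28\right) \left(-8\right)} = \sqrt{1095 + 28 \cdot 26 \left(-8\right)} = \sqrt{1095 + 728 \left(-8\right)} = \sqrt{1095 - 5824} = \sqrt{-4729} = i \sqrt{4729}$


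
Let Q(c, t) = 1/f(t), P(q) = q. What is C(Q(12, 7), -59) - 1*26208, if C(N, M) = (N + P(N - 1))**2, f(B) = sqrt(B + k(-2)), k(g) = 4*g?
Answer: -26211 + 4*I ≈ -26211.0 + 4.0*I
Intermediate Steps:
f(B) = sqrt(-8 + B) (f(B) = sqrt(B + 4*(-2)) = sqrt(B - 8) = sqrt(-8 + B))
Q(c, t) = 1/sqrt(-8 + t) (Q(c, t) = 1/(sqrt(-8 + t)) = 1/sqrt(-8 + t))
C(N, M) = (-1 + 2*N)**2 (C(N, M) = (N + (N - 1))**2 = (N + (-1 + N))**2 = (-1 + 2*N)**2)
C(Q(12, 7), -59) - 1*26208 = (-1 + 2/sqrt(-8 + 7))**2 - 1*26208 = (-1 + 2/sqrt(-1))**2 - 26208 = (-1 + 2*(-I))**2 - 26208 = (-1 - 2*I)**2 - 26208 = -26208 + (-1 - 2*I)**2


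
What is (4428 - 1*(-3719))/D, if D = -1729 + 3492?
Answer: 8147/1763 ≈ 4.6211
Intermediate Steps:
D = 1763
(4428 - 1*(-3719))/D = (4428 - 1*(-3719))/1763 = (4428 + 3719)*(1/1763) = 8147*(1/1763) = 8147/1763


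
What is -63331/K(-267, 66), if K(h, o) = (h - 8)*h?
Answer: -63331/73425 ≈ -0.86253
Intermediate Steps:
K(h, o) = h*(-8 + h) (K(h, o) = (-8 + h)*h = h*(-8 + h))
-63331/K(-267, 66) = -63331*(-1/(267*(-8 - 267))) = -63331/((-267*(-275))) = -63331/73425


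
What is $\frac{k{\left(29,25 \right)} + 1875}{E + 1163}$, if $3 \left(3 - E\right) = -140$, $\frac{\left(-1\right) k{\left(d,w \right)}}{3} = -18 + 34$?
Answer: $\frac{5481}{3638} \approx 1.5066$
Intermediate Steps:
$k{\left(d,w \right)} = -48$ ($k{\left(d,w \right)} = - 3 \left(-18 + 34\right) = \left(-3\right) 16 = -48$)
$E = \frac{149}{3}$ ($E = 3 - - \frac{140}{3} = 3 + \frac{140}{3} = \frac{149}{3} \approx 49.667$)
$\frac{k{\left(29,25 \right)} + 1875}{E + 1163} = \frac{-48 + 1875}{\frac{149}{3} + 1163} = \frac{1827}{\frac{3638}{3}} = 1827 \cdot \frac{3}{3638} = \frac{5481}{3638}$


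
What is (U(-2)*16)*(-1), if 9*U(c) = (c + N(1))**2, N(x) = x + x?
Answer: 0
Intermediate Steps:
N(x) = 2*x
U(c) = (2 + c)**2/9 (U(c) = (c + 2*1)**2/9 = (c + 2)**2/9 = (2 + c)**2/9)
(U(-2)*16)*(-1) = (((2 - 2)**2/9)*16)*(-1) = (((1/9)*0**2)*16)*(-1) = (((1/9)*0)*16)*(-1) = (0*16)*(-1) = 0*(-1) = 0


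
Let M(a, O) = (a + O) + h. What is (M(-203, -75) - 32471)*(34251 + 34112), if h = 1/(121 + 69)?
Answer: -425375710167/190 ≈ -2.2388e+9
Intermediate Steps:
h = 1/190 ≈ 0.0052632
M(a, O) = 1/190 + O + a (M(a, O) = (a + O) + 1/190 = (O + a) + 1/190 = 1/190 + O + a)
(M(-203, -75) - 32471)*(34251 + 34112) = ((1/190 - 75 - 203) - 32471)*(34251 + 34112) = (-52819/190 - 32471)*68363 = -6222309/190*68363 = -425375710167/190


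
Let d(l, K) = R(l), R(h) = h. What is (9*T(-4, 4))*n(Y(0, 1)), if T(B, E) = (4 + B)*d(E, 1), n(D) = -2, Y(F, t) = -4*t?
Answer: 0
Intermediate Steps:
d(l, K) = l
T(B, E) = E*(4 + B) (T(B, E) = (4 + B)*E = E*(4 + B))
(9*T(-4, 4))*n(Y(0, 1)) = (9*(4*(4 - 4)))*(-2) = (9*(4*0))*(-2) = (9*0)*(-2) = 0*(-2) = 0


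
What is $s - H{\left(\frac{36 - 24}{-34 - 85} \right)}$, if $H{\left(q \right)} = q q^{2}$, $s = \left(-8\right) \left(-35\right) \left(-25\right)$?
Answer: $- \frac{11796111272}{1685159} \approx -7000.0$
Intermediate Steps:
$s = -7000$ ($s = 280 \left(-25\right) = -7000$)
$H{\left(q \right)} = q^{3}$
$s - H{\left(\frac{36 - 24}{-34 - 85} \right)} = -7000 - \left(\frac{36 - 24}{-34 - 85}\right)^{3} = -7000 - \left(\frac{12}{-119}\right)^{3} = -7000 - \left(12 \left(- \frac{1}{119}\right)\right)^{3} = -7000 - \left(- \frac{12}{119}\right)^{3} = -7000 - - \frac{1728}{1685159} = -7000 + \frac{1728}{1685159} = - \frac{11796111272}{1685159}$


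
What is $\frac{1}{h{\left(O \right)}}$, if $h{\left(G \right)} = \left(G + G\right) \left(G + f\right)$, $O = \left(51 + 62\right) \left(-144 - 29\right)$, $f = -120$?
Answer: $\frac{1}{769018562} \approx 1.3004 \cdot 10^{-9}$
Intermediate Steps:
$O = -19549$ ($O = 113 \left(-173\right) = -19549$)
$h{\left(G \right)} = 2 G \left(-120 + G\right)$ ($h{\left(G \right)} = \left(G + G\right) \left(G - 120\right) = 2 G \left(-120 + G\right)$)
$\frac{1}{h{\left(O \right)}} = \frac{1}{2 \left(-19549\right) \left(-120 - 19549\right)} = \frac{1}{2 \left(-19549\right) \left(-19669\right)} = \frac{1}{769018562}$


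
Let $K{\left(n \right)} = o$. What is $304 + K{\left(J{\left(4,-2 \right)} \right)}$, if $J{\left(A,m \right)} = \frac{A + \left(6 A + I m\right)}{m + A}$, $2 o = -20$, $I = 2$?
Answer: $294$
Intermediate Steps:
$o = -10$ ($o = \frac{1}{2} \left(-20\right) = -10$)
$J{\left(A,m \right)} = \frac{2 m + 7 A}{A + m}$ ($J{\left(A,m \right)} = \frac{A + \left(6 A + 2 m\right)}{m + A} = \frac{A + \left(2 m + 6 A\right)}{A + m} = \frac{2 m + 7 A}{A + m}$)
$K{\left(n \right)} = -10$
$304 + K{\left(J{\left(4,-2 \right)} \right)} = 304 - 10 = 294$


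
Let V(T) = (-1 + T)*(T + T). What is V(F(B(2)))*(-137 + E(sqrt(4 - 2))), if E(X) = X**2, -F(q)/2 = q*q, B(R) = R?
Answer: -19440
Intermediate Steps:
F(q) = -2*q**2 (F(q) = -2*q*q = -2*q**2)
V(T) = 2*T*(-1 + T) (V(T) = (-1 + T)*(2*T) = 2*T*(-1 + T))
V(F(B(2)))*(-137 + E(sqrt(4 - 2))) = (2*(-2*2**2)*(-1 - 2*2**2))*(-137 + (sqrt(4 - 2))**2) = (2*(-2*4)*(-1 - 2*4))*(-137 + (sqrt(2))**2) = (2*(-8)*(-1 - 8))*(-137 + 2) = (2*(-8)*(-9))*(-135) = 144*(-135) = -19440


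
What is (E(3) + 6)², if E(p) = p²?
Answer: 225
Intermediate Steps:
(E(3) + 6)² = (3² + 6)² = (9 + 6)² = 15² = 225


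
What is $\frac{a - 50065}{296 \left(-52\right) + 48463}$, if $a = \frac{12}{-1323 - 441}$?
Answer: $- \frac{7359556}{4861437} \approx -1.5139$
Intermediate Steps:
$a = - \frac{1}{147}$ ($a = \frac{12}{-1764} = 12 \left(- \frac{1}{1764}\right) = - \frac{1}{147} \approx -0.0068027$)
$\frac{a - 50065}{296 \left(-52\right) + 48463} = \frac{- \frac{1}{147} - 50065}{296 \left(-52\right) + 48463} = - \frac{7359556}{147 \left(-15392 + 48463\right)} = - \frac{7359556}{147 \cdot 33071} = \left(- \frac{7359556}{147}\right) \frac{1}{33071} = - \frac{7359556}{4861437}$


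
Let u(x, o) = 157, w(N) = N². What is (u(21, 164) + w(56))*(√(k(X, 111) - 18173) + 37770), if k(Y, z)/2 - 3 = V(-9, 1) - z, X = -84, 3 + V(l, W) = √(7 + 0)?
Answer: 124376610 + 3293*√(-18395 + 2*√7) ≈ 1.2438e+8 + 4.4656e+5*I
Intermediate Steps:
V(l, W) = -3 + √7 (V(l, W) = -3 + √(7 + 0) = -3 + √7)
k(Y, z) = -2*z + 2*√7 (k(Y, z) = 6 + 2*((-3 + √7) - z) = 6 + 2*(-3 + √7 - z) = 6 + (-6 - 2*z + 2*√7) = -2*z + 2*√7)
(u(21, 164) + w(56))*(√(k(X, 111) - 18173) + 37770) = (157 + 56²)*(√((-2*111 + 2*√7) - 18173) + 37770) = (157 + 3136)*(√((-222 + 2*√7) - 18173) + 37770) = 3293*(√(-18395 + 2*√7) + 37770) = 3293*(37770 + √(-18395 + 2*√7)) = 124376610 + 3293*√(-18395 + 2*√7)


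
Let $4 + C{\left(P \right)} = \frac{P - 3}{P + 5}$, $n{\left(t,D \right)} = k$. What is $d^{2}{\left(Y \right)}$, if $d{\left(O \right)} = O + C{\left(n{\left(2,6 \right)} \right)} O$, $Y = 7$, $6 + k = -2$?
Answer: $\frac{196}{9} \approx 21.778$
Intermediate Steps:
$k = -8$ ($k = -6 - 2 = -8$)
$n{\left(t,D \right)} = -8$
$C{\left(P \right)} = -4 + \frac{-3 + P}{5 + P}$ ($C{\left(P \right)} = -4 + \frac{P - 3}{P + 5} = -4 + \frac{-3 + P}{5 + P}$)
$d{\left(O \right)} = \frac{2 O}{3}$ ($d{\left(O \right)} = O + \frac{-23 - -24}{5 - 8} O = O + \frac{-23 + 24}{-3} O = O + \left(- \frac{1}{3}\right) 1 O = O - \frac{O}{3} = \frac{2 O}{3}$)
$d^{2}{\left(Y \right)} = \left(\frac{2}{3} \cdot 7\right)^{2} = \left(\frac{14}{3}\right)^{2} = \frac{196}{9}$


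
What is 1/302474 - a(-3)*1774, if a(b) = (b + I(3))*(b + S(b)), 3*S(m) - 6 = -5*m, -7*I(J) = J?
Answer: 51512532103/2117318 ≈ 24329.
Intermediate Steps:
I(J) = -J/7
S(m) = 2 - 5*m/3 (S(m) = 2 + (-5*m)/3 = 2 - 5*m/3)
a(b) = (2 - 2*b/3)*(-3/7 + b) (a(b) = (b - 1/7*3)*(b + (2 - 5*b/3)) = (b - 3/7)*(2 - 2*b/3) = (-3/7 + b)*(2 - 2*b/3) = (2 - 2*b/3)*(-3/7 + b))
1/302474 - a(-3)*1774 = 1/302474 - (-6/7 - 2/3*(-3)**2 + (16/7)*(-3))*1774 = 1/302474 - (-6/7 - 2/3*9 - 48/7)*1774 = 1/302474 - (-6/7 - 6 - 48/7)*1774 = 1/302474 - (-96)*1774/7 = 1/302474 - 1*(-170304/7) = 1/302474 + 170304/7 = 51512532103/2117318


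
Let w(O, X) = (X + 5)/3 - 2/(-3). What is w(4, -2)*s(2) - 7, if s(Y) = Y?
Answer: -11/3 ≈ -3.6667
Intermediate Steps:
w(O, X) = 7/3 + X/3 (w(O, X) = (5 + X)*(⅓) - 2*(-⅓) = (5/3 + X/3) + ⅔ = 7/3 + X/3)
w(4, -2)*s(2) - 7 = (7/3 + (⅓)*(-2))*2 - 7 = (7/3 - ⅔)*2 - 7 = (5/3)*2 - 7 = 10/3 - 7 = -11/3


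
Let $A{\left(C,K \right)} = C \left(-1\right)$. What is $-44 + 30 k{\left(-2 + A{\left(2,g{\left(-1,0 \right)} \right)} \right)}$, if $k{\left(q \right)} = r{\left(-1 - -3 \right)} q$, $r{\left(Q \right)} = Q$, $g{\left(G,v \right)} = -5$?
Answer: $-284$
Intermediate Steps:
$A{\left(C,K \right)} = - C$
$k{\left(q \right)} = 2 q$ ($k{\left(q \right)} = \left(-1 - -3\right) q = \left(-1 + 3\right) q = 2 q$)
$-44 + 30 k{\left(-2 + A{\left(2,g{\left(-1,0 \right)} \right)} \right)} = -44 + 30 \cdot 2 \left(-2 - 2\right) = -44 + 30 \cdot 2 \left(-4\right) = -44 + 30 \left(-8\right) = -44 - 240 = -284$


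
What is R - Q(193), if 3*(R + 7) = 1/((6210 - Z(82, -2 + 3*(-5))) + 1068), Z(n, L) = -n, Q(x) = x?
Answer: -4415999/22080 ≈ -200.00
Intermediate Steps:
R = -154559/22080 (R = -7 + 1/(3*((6210 - (-1)*82) + 1068)) = -7 + 1/(3*((6210 - 1*(-82)) + 1068)) = -7 + 1/(3*((6210 + 82) + 1068)) = -7 + 1/(3*(6292 + 1068)) = -7 + (⅓)/7360 = -7 + (⅓)*(1/7360) = -7 + 1/22080 = -154559/22080 ≈ -7.0000)
R - Q(193) = -154559/22080 - 1*193 = -154559/22080 - 193 = -4415999/22080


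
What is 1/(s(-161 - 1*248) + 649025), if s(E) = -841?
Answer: 1/648184 ≈ 1.5428e-6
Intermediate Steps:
1/(s(-161 - 1*248) + 649025) = 1/(-841 + 649025) = 1/648184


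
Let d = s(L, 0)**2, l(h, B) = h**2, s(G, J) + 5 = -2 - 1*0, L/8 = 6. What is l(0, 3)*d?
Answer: 0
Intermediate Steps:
L = 48 (L = 8*6 = 48)
s(G, J) = -7 (s(G, J) = -5 + (-2 - 1*0) = -5 + (-2 + 0) = -5 - 2 = -7)
d = 49 (d = (-7)**2 = 49)
l(0, 3)*d = 0**2*49 = 0*49 = 0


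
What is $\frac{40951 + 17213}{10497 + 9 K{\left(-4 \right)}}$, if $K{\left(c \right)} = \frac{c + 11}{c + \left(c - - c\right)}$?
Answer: $\frac{77552}{13989} \approx 5.5438$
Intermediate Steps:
$K{\left(c \right)} = \frac{11 + c}{3 c}$ ($K{\left(c \right)} = \frac{11 + c}{c + \left(c + c\right)} = \frac{11 + c}{c + 2 c} = \frac{11 + c}{3 c}$)
$\frac{40951 + 17213}{10497 + 9 K{\left(-4 \right)}} = \frac{40951 + 17213}{10497 + 9 \frac{11 - 4}{3 \left(-4\right)}} = \frac{58164}{10497 + 9 \cdot \frac{1}{3} \left(- \frac{1}{4}\right) 7} = \frac{58164}{10497 + 9 \left(- \frac{7}{12}\right)} = \frac{58164}{10497 - \frac{21}{4}} = \frac{58164}{\frac{41967}{4}} = 58164 \cdot \frac{4}{41967} = \frac{77552}{13989}$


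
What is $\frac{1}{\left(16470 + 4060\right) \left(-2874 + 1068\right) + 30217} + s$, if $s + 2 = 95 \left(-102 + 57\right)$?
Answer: $- \frac{158449860752}{37046963} \approx -4277.0$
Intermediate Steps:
$s = -4277$ ($s = -2 + 95 \left(-102 + 57\right) = -2 + 95 \left(-45\right) = -2 - 4275 = -4277$)
$\frac{1}{\left(16470 + 4060\right) \left(-2874 + 1068\right) + 30217} + s = \frac{1}{\left(16470 + 4060\right) \left(-2874 + 1068\right) + 30217} - 4277 = \frac{1}{20530 \left(-1806\right) + 30217} - 4277 = \frac{1}{-37077180 + 30217} - 4277 = \frac{1}{-37046963} - 4277 = - \frac{1}{37046963} - 4277 = - \frac{158449860752}{37046963}$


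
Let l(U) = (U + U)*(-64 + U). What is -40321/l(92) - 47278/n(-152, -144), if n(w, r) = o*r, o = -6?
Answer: -8700425/139104 ≈ -62.546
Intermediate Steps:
l(U) = 2*U*(-64 + U) (l(U) = (2*U)*(-64 + U) = 2*U*(-64 + U))
n(w, r) = -6*r
-40321/l(92) - 47278/n(-152, -144) = -40321*1/(184*(-64 + 92)) - 47278/((-6*(-144))) = -40321/(2*92*28) - 47278/864 = -40321/5152 - 47278*1/864 = -40321*1/5152 - 23639/432 = -40321/5152 - 23639/432 = -8700425/139104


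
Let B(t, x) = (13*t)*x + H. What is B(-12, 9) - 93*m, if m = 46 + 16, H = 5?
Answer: -7165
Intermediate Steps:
m = 62
B(t, x) = 5 + 13*t*x (B(t, x) = (13*t)*x + 5 = 13*t*x + 5 = 5 + 13*t*x)
B(-12, 9) - 93*m = (5 + 13*(-12)*9) - 93*62 = (5 - 1404) - 5766 = -1399 - 5766 = -7165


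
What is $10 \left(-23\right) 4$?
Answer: $-920$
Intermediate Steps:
$10 \left(-23\right) 4 = \left(-230\right) 4 = -920$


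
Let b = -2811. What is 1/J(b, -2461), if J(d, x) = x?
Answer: -1/2461 ≈ -0.00040634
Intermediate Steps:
1/J(b, -2461) = 1/(-2461) = -1/2461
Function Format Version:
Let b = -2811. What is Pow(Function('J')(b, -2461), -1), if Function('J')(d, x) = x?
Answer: Rational(-1, 2461) ≈ -0.00040634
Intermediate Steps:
Pow(Function('J')(b, -2461), -1) = Pow(-2461, -1) = Rational(-1, 2461)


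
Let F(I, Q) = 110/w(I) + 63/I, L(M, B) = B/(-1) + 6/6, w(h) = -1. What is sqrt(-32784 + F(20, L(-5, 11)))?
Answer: I*sqrt(3289085)/10 ≈ 181.36*I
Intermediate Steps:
L(M, B) = 1 - B (L(M, B) = B*(-1) + 6*(1/6) = -B + 1 = 1 - B)
F(I, Q) = -110 + 63/I (F(I, Q) = 110/(-1) + 63/I = 110*(-1) + 63/I = -110 + 63/I)
sqrt(-32784 + F(20, L(-5, 11))) = sqrt(-32784 + (-110 + 63/20)) = sqrt(-32784 - 2137/20) = sqrt(-657817/20) = I*sqrt(3289085)/10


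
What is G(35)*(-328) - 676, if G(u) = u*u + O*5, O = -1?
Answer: -400836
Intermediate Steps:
G(u) = -5 + u² (G(u) = u*u - 1*5 = u² - 5 = -5 + u²)
G(35)*(-328) - 676 = (-5 + 35²)*(-328) - 676 = (-5 + 1225)*(-328) - 676 = 1220*(-328) - 676 = -400160 - 676 = -400836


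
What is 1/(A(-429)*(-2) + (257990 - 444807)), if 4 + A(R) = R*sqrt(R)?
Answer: -186809/35213416837 - 858*I*sqrt(429)/35213416837 ≈ -5.3051e-6 - 5.0467e-7*I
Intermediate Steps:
A(R) = -4 + R**(3/2) (A(R) = -4 + R*sqrt(R) = -4 + R**(3/2))
1/(A(-429)*(-2) + (257990 - 444807)) = 1/((-4 + (-429)**(3/2))*(-2) + (257990 - 444807)) = 1/((-4 - 429*I*sqrt(429))*(-2) - 186817) = 1/((8 + 858*I*sqrt(429)) - 186817) = 1/(-186809 + 858*I*sqrt(429))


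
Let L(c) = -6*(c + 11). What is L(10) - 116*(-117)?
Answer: 13446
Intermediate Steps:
L(c) = -66 - 6*c (L(c) = -6*(11 + c) = -66 - 6*c)
L(10) - 116*(-117) = (-66 - 6*10) - 116*(-117) = (-66 - 60) + 13572 = -126 + 13572 = 13446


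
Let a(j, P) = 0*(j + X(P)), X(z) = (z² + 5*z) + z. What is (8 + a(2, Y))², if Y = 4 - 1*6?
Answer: 64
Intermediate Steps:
Y = -2 (Y = 4 - 6 = -2)
X(z) = z² + 6*z
a(j, P) = 0 (a(j, P) = 0*(j + P*(6 + P)) = 0)
(8 + a(2, Y))² = (8 + 0)² = 8² = 64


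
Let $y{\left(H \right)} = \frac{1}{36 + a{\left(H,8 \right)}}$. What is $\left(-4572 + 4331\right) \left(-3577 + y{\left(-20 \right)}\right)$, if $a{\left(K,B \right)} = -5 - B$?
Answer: $\frac{19827070}{23} \approx 8.6205 \cdot 10^{5}$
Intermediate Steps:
$y{\left(H \right)} = \frac{1}{23}$ ($y{\left(H \right)} = \frac{1}{36 - 13} = \frac{1}{23}$)
$\left(-4572 + 4331\right) \left(-3577 + y{\left(-20 \right)}\right) = \left(-4572 + 4331\right) \left(-3577 + \frac{1}{23}\right) = \left(-241\right) \left(- \frac{82270}{23}\right) = \frac{19827070}{23}$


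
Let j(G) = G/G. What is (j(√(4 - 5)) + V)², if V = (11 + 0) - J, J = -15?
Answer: 729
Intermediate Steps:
j(G) = 1
V = 26 (V = (11 + 0) - 1*(-15) = 11 + 15 = 26)
(j(√(4 - 5)) + V)² = (1 + 26)² = 27² = 729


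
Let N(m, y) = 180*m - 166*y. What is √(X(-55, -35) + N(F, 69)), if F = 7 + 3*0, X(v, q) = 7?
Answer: I*√10187 ≈ 100.93*I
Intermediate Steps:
F = 7 (F = 7 + 0 = 7)
N(m, y) = -166*y + 180*m
√(X(-55, -35) + N(F, 69)) = √(7 + (-166*69 + 180*7)) = √(7 + (-11454 + 1260)) = √(7 - 10194) = √(-10187) = I*√10187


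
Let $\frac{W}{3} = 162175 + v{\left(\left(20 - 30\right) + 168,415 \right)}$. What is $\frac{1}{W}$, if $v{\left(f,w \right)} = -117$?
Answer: $\frac{1}{486174} \approx 2.0569 \cdot 10^{-6}$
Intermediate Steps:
$W = 486174$ ($W = 3 \left(162175 - 117\right) = 3 \cdot 162058 = 486174$)
$\frac{1}{W} = \frac{1}{486174}$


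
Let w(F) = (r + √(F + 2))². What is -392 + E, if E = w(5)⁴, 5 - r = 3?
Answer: 108105 + 41008*√7 ≈ 2.1660e+5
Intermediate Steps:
r = 2 (r = 5 - 1*3 = 5 - 3 = 2)
w(F) = (2 + √(2 + F))² (w(F) = (2 + √(F + 2))² = (2 + √(2 + F))²)
E = (2 + √7)⁸ (E = ((2 + √(2 + 5))²)⁴ = ((2 + √7)²)⁴ = (2 + √7)⁸ ≈ 2.1699e+5)
-392 + E = -392 + (2 + √7)⁸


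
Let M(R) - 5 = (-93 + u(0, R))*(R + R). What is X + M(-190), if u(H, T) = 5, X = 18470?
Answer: 51915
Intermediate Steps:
M(R) = 5 - 176*R (M(R) = 5 + (-93 + 5)*(R + R) = 5 - 176*R)
X + M(-190) = 18470 + (5 - 176*(-190)) = 18470 + (5 + 33440) = 18470 + 33445 = 51915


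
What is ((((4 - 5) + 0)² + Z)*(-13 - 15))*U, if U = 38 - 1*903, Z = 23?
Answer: 581280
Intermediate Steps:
U = -865 (U = 38 - 903 = -865)
((((4 - 5) + 0)² + Z)*(-13 - 15))*U = ((((4 - 5) + 0)² + 23)*(-13 - 15))*(-865) = (((-1 + 0)² + 23)*(-28))*(-865) = (((-1)² + 23)*(-28))*(-865) = ((1 + 23)*(-28))*(-865) = (24*(-28))*(-865) = -672*(-865) = 581280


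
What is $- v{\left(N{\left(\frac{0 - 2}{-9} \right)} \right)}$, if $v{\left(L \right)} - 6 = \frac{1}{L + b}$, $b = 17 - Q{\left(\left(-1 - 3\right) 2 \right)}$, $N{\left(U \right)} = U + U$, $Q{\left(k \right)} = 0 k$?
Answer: $- \frac{951}{157} \approx -6.0573$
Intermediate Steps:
$Q{\left(k \right)} = 0$
$N{\left(U \right)} = 2 U$
$b = 17$ ($b = 17 - 0 = 17 + 0 = 17$)
$v{\left(L \right)} = 6 + \frac{1}{17 + L}$ ($v{\left(L \right)} = 6 + \frac{1}{L + 17} = 6 + \frac{1}{17 + L}$)
$- v{\left(N{\left(\frac{0 - 2}{-9} \right)} \right)} = - \frac{103 + 6 \cdot 2 \frac{0 - 2}{-9}}{17 + 2 \frac{0 - 2}{-9}} = - \frac{103 + 6 \cdot 2 \left(0 - 2\right) \left(- \frac{1}{9}\right)}{17 + 2 \left(0 - 2\right) \left(- \frac{1}{9}\right)} = - \frac{103 + 6 \cdot 2 \left(\left(-2\right) \left(- \frac{1}{9}\right)\right)}{17 + 2 \left(\left(-2\right) \left(- \frac{1}{9}\right)\right)} = - \frac{103 + 6 \cdot 2 \cdot \frac{2}{9}}{17 + 2 \cdot \frac{2}{9}} = - \frac{103 + 6 \cdot \frac{4}{9}}{17 + \frac{4}{9}} = - \frac{103 + \frac{8}{3}}{\frac{157}{9}} = - \frac{9 \cdot 317}{157 \cdot 3} = \left(-1\right) \frac{951}{157} = - \frac{951}{157}$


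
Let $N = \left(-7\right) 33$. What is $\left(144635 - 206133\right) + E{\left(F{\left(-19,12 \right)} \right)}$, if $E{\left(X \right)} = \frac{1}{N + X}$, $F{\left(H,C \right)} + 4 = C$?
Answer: $- \frac{13714055}{223} \approx -61498.0$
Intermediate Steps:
$N = -231$
$F{\left(H,C \right)} = -4 + C$
$E{\left(X \right)} = \frac{1}{-231 + X}$
$\left(144635 - 206133\right) + E{\left(F{\left(-19,12 \right)} \right)} = \left(144635 - 206133\right) + \frac{1}{-231 + \left(-4 + 12\right)} = -61498 + \frac{1}{-231 + 8} = -61498 + \frac{1}{-223} = -61498 - \frac{1}{223} = - \frac{13714055}{223}$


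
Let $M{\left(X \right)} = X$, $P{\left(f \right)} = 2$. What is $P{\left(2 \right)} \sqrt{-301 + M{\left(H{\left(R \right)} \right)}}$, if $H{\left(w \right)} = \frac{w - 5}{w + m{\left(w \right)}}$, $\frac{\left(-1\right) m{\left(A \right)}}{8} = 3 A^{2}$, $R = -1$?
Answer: $\frac{2 i \sqrt{7519}}{5} \approx 34.685 i$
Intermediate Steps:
$m{\left(A \right)} = - 24 A^{2}$ ($m{\left(A \right)} = - 8 \cdot 3 A^{2} = - 24 A^{2}$)
$H{\left(w \right)} = \frac{-5 + w}{w - 24 w^{2}}$ ($H{\left(w \right)} = \frac{w - 5}{w - 24 w^{2}} = \frac{-5 + w}{w - 24 w^{2}}$)
$P{\left(2 \right)} \sqrt{-301 + M{\left(H{\left(R \right)} \right)}} = 2 \sqrt{-301 + \frac{5 - -1}{\left(-1\right) \left(-1 + 24 \left(-1\right)\right)}} = 2 \sqrt{-301 - \frac{5 + 1}{-1 - 24}} = 2 \sqrt{-301 - \frac{1}{-25} \cdot 6} = 2 \sqrt{-301 - \left(- \frac{1}{25}\right) 6} = 2 \sqrt{-301 + \frac{6}{25}} = 2 \sqrt{- \frac{7519}{25}} = 2 \frac{i \sqrt{7519}}{5} = \frac{2 i \sqrt{7519}}{5}$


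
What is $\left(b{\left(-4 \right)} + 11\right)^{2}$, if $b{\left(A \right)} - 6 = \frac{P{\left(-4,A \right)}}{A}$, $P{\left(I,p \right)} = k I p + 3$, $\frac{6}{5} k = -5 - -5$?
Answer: $\frac{4225}{16} \approx 264.06$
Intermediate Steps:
$k = 0$ ($k = \frac{5 \left(-5 - -5\right)}{6} = \frac{5 \left(-5 + 5\right)}{6} = \frac{5}{6} \cdot 0 = 0$)
$P{\left(I,p \right)} = 3$ ($P{\left(I,p \right)} = 0 I p + 3 = 0 p + 3 = 0 + 3 = 3$)
$b{\left(A \right)} = 6 + \frac{3}{A}$
$\left(b{\left(-4 \right)} + 11\right)^{2} = \left(\left(6 + \frac{3}{-4}\right) + 11\right)^{2} = \left(\left(6 + 3 \left(- \frac{1}{4}\right)\right) + 11\right)^{2} = \left(\left(6 - \frac{3}{4}\right) + 11\right)^{2} = \left(\frac{21}{4} + 11\right)^{2} = \left(\frac{65}{4}\right)^{2} = \frac{4225}{16}$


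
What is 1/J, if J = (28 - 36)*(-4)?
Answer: 1/32 ≈ 0.031250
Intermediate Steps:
J = 32 (J = -8*(-4) = 32)
1/J = 1/32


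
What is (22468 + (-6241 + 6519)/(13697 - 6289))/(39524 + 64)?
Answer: 27740537/48877984 ≈ 0.56755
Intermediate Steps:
(22468 + (-6241 + 6519)/(13697 - 6289))/(39524 + 64) = (22468 + 278/7408)/39588 = (22468 + 278*(1/7408))*(1/39588) = (22468 + 139/3704)*(1/39588) = (83221611/3704)*(1/39588) = 27740537/48877984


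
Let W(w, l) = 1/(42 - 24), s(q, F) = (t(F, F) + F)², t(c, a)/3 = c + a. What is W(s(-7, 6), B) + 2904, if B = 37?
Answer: 52273/18 ≈ 2904.1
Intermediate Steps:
t(c, a) = 3*a + 3*c (t(c, a) = 3*(c + a) = 3*(a + c) = 3*a + 3*c)
s(q, F) = 49*F² (s(q, F) = ((3*F + 3*F) + F)² = (6*F + F)² = (7*F)² = 49*F²)
W(w, l) = 1/18
W(s(-7, 6), B) + 2904 = 1/18 + 2904 = 52273/18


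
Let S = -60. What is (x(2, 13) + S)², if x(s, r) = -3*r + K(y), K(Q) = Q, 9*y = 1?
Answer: 792100/81 ≈ 9779.0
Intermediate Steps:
y = ⅑ (y = (⅑)*1 = ⅑ ≈ 0.11111)
x(s, r) = ⅑ - 3*r (x(s, r) = -3*r + ⅑ = ⅑ - 3*r)
(x(2, 13) + S)² = ((⅑ - 3*13) - 60)² = ((⅑ - 39) - 60)² = (-350/9 - 60)² = (-890/9)² = 792100/81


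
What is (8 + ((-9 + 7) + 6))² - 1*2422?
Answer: -2278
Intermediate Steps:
(8 + ((-9 + 7) + 6))² - 1*2422 = (8 + (-2 + 6))² - 2422 = (8 + 4)² - 2422 = 12² - 2422 = 144 - 2422 = -2278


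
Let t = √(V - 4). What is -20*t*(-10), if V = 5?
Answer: 200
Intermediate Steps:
t = 1 (t = √(5 - 4) = √1 = 1)
-20*t*(-10) = -20*(-10) = 200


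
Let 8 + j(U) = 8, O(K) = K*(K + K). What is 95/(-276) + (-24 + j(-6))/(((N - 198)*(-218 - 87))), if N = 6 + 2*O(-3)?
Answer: -377227/1094340 ≈ -0.34471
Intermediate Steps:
O(K) = 2*K² (O(K) = K*(2*K) = 2*K²)
N = 42 (N = 6 + 2*(2*(-3)²) = 6 + 2*(2*9) = 6 + 2*18 = 6 + 36 = 42)
j(U) = 0 (j(U) = -8 + 8 = 0)
95/(-276) + (-24 + j(-6))/(((N - 198)*(-218 - 87))) = 95/(-276) + (-24 + 0)/(((42 - 198)*(-218 - 87))) = 95*(-1/276) - 24/((-156*(-305))) = -95/276 - 24/47580 = -95/276 - 24*1/47580 = -95/276 - 2/3965 = -377227/1094340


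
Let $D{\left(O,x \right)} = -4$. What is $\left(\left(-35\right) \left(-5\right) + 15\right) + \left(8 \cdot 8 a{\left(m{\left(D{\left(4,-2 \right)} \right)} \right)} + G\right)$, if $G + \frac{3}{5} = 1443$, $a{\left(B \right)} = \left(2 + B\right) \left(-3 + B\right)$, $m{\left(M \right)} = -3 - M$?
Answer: $\frac{6242}{5} \approx 1248.4$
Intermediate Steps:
$a{\left(B \right)} = \left(-3 + B\right) \left(2 + B\right)$
$G = \frac{7212}{5}$ ($G = - \frac{3}{5} + 1443 = \frac{7212}{5} \approx 1442.4$)
$\left(\left(-35\right) \left(-5\right) + 15\right) + \left(8 \cdot 8 a{\left(m{\left(D{\left(4,-2 \right)} \right)} \right)} + G\right) = \left(\left(-35\right) \left(-5\right) + 15\right) + \left(8 \cdot 8 \left(-6 + \left(-3 - -4\right)^{2} - \left(-3 - -4\right)\right) + \frac{7212}{5}\right) = \left(175 + 15\right) + \left(64 \left(-6 + \left(-3 + 4\right)^{2} - \left(-3 + 4\right)\right) + \frac{7212}{5}\right) = 190 + \left(64 \left(-6 + 1^{2} - 1\right) + \frac{7212}{5}\right) = 190 + \left(64 \left(-6 + 1 - 1\right) + \frac{7212}{5}\right) = 190 + \left(64 \left(-6\right) + \frac{7212}{5}\right) = 190 + \left(-384 + \frac{7212}{5}\right) = 190 + \frac{5292}{5} = \frac{6242}{5}$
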